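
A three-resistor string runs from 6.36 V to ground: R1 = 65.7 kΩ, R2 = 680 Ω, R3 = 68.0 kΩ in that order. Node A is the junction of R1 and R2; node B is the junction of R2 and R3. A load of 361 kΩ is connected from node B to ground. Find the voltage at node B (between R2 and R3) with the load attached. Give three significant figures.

At node B, R3 is in parallel with the load: R3‖R_L = 57220 Ω.
Below node A the resistance is R2 + (R3‖R_L) = 57900 Ω, so V_A = 6.36 × 57900/123600 = 2.979 V.
Then V_B = V_A × (R3‖R_L)/(R2 + R3‖R_L) = 2.979 × 57220/57900 = 2.94 V.

V ≈ 2.94 V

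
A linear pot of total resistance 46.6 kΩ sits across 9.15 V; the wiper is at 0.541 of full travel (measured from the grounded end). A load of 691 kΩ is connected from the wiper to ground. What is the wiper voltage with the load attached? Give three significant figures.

The wiper splits the pot into (1−α)R = 21.39 kΩ above and αR = 25.21 kΩ below.
Lower section ‖ load = 24.32 kΩ.
V_wiper = 9.15 × 24.32/(21.39 + 24.32) = 4.87 V.

V ≈ 4.87 V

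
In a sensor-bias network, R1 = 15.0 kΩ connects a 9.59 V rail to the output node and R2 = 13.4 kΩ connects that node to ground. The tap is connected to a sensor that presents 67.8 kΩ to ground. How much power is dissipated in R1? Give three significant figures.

Total resistance from the source is R1 + (R2‖R_L) = 26.19 kΩ, so I = 9.59/26.19 kΩ = 0.3662 mA.
P = I²·R1 = (0.3662 mA)² × 15.0 kΩ = 2.01 mW.

P ≈ 2.01 mW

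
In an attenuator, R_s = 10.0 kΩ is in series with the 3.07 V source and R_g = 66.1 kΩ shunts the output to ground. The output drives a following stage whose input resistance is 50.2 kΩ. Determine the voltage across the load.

The load sits in parallel with R_g: R_g‖R_L = (66.1 × 50.2) / (66.1 + 50.2) = 28.53 kΩ.
V_out = 3.07 × 28.53 / (10.0 + 28.53) = 3.07 × 28.53/38.53 = 2.27 V.

V_out ≈ 2.27 V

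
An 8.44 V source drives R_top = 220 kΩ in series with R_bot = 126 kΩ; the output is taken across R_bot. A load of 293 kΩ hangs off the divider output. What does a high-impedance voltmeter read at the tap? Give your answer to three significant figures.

V_out ≈ 2.41 V

The load sits in parallel with R_bot: R_bot‖R_L = (126 × 293) / (126 + 293) = 88.11 kΩ.
V_out = 8.44 × 88.11 / (220 + 88.11) = 8.44 × 88.11/308.1 = 2.41 V.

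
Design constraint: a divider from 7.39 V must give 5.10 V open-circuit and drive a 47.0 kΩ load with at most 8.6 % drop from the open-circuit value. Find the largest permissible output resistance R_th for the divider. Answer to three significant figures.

R_th ≤ 4.42 kΩ

Loading drop = R_th/(R_th + R_L) ≤ 0.0860, so R_th ≤ R_L · ε/(1−ε) = 47.0 kΩ × 0.0860/0.9140 = 4.42 kΩ.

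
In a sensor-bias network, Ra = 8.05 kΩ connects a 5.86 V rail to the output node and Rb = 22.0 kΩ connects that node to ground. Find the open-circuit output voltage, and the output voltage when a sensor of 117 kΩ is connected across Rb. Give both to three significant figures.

Open-circuit: V = 5.86 × 22.0/(8.05 + 22.0) = 4.29 V.
With the load, Rb becomes Rb‖R_L = 18.52 kΩ, so V = 5.86 × 18.52/26.57 = 4.08 V.

Unloaded: 4.29 V; loaded: 4.08 V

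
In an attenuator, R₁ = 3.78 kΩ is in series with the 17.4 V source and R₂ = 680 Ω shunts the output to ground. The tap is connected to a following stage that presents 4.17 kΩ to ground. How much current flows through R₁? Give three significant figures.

I ≈ 3.99 mA

R₂‖R_L = 584.7 Ω, so the source sees R₁ + R₂‖R_L = 4365 Ω.
I = 17.4 V / 4365 Ω = 3.99 mA.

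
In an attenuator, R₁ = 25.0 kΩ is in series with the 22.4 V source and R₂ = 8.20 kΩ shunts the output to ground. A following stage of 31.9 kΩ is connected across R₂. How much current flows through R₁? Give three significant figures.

I ≈ 0.711 mA

R₂‖R_L = 6.523 kΩ, so the source sees R₁ + R₂‖R_L = 31.52 kΩ.
I = 22.4 V / 31.52 kΩ = 0.711 mA.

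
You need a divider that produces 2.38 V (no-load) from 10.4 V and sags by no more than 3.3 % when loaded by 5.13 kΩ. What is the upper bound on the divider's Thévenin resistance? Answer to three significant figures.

R_th ≤ 175 Ω

Loading drop = R_th/(R_th + R_L) ≤ 0.0330, so R_th ≤ R_L · ε/(1−ε) = 5.13 kΩ × 0.0330/0.9670 = 175 Ω.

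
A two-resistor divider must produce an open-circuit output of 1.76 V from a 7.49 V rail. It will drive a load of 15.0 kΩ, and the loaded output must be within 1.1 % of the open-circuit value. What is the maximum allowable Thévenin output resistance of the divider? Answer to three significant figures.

R_th ≤ 167 Ω

Loading drop = R_th/(R_th + R_L) ≤ 0.0110, so R_th ≤ R_L · ε/(1−ε) = 15.0 kΩ × 0.0110/0.9890 = 167 Ω.
(Any R1, R2 with R2/(R1+R2) = 0.235 and R1‖R2 ≤ 167 Ω will meet the spec.)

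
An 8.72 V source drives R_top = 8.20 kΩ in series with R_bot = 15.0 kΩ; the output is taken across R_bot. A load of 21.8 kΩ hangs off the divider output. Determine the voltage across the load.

The load sits in parallel with R_bot: R_bot‖R_L = (15.0 × 21.8) / (15.0 + 21.8) = 8.886 kΩ.
V_out = 8.72 × 8.886 / (8.20 + 8.886) = 8.72 × 8.886/17.09 = 4.54 V.

V_out ≈ 4.54 V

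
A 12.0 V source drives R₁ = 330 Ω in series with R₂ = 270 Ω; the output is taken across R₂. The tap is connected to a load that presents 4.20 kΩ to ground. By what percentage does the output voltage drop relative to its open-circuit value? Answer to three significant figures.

3.41 %

The divider's output (Thévenin) resistance is R₁‖R₂ = 148.5 Ω.
Fractional drop under load = R_th/(R_th + R_L) = 148.5 / (148.5 + 4200) = 0.03415.
So the output falls by 3.41 %.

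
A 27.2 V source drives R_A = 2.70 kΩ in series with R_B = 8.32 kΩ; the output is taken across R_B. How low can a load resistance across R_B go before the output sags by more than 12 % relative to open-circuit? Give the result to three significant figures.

R_L(min) ≈ 14.9 kΩ

Output resistance R_th = R_A‖R_B = (2.70 × 8.32)/11.02 = 2.038 kΩ.
The fractional drop is R_th/(R_th + R_L); requiring this ≤ 0.120 gives R_L ≥ R_th(1/0.120 − 1) = 2.038 × 7.333 = 14.9 kΩ.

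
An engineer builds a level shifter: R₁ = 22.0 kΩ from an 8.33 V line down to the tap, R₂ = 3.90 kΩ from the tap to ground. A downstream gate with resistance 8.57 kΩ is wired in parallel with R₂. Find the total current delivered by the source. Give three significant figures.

I ≈ 0.338 mA

R₂‖R_L = 2.680 kΩ, so the source sees R₁ + R₂‖R_L = 24.68 kΩ.
I = 8.33 V / 24.68 kΩ = 0.338 mA.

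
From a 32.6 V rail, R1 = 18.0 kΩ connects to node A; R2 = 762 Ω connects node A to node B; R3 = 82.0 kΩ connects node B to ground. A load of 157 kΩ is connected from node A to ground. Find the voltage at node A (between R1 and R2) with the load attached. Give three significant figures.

Below node A the series string R2+R3 = 82760 Ω sits in parallel with the 157000 Ω load: 54190 Ω.
V_A = 32.6 × 54190/(18000 + 54190) = 24.5 V.

V ≈ 24.5 V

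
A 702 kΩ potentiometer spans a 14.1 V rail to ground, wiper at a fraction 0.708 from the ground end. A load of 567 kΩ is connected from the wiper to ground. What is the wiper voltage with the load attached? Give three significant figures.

V ≈ 7.95 V

The wiper splits the pot into (1−α)R = 205.0 kΩ above and αR = 497.0 kΩ below.
Lower section ‖ load = 264.9 kΩ.
V_wiper = 14.1 × 264.9/(205.0 + 264.9) = 7.95 V.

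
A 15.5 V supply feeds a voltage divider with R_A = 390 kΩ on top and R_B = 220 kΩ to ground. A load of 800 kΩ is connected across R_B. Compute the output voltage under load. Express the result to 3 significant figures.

V_out ≈ 4.75 V

The load sits in parallel with R_B: R_B‖R_L = (220 × 800) / (220 + 800) = 172.5 kΩ.
V_out = 15.5 × 172.5 / (390 + 172.5) = 15.5 × 172.5/562.5 = 4.75 V.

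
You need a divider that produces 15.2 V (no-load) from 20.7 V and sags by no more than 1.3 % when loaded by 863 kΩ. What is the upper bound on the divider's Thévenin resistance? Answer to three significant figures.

R_th ≤ 11.4 kΩ

Loading drop = R_th/(R_th + R_L) ≤ 0.0130, so R_th ≤ R_L · ε/(1−ε) = 863 kΩ × 0.0130/0.9870 = 11.4 kΩ.
(Any R1, R2 with R2/(R1+R2) = 0.734 and R1‖R2 ≤ 11.4 kΩ will meet the spec.)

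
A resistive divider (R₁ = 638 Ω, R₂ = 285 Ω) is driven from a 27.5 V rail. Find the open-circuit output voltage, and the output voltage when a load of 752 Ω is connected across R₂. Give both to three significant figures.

Open-circuit: V = 27.5 × 285/(638 + 285) = 8.49 V.
With the load, R₂ becomes R₂‖R_L = 206.7 Ω, so V = 27.5 × 206.7/844.7 = 6.73 V.

Unloaded: 8.49 V; loaded: 6.73 V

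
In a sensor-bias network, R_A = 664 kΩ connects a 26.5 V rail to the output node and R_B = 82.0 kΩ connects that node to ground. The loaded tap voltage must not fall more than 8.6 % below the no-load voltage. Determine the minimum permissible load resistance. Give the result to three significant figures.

R_L(min) ≈ 776 kΩ

Output resistance R_th = R_A‖R_B = (664 × 82.0)/746.0 = 72.99 kΩ.
The fractional drop is R_th/(R_th + R_L); requiring this ≤ 0.0860 gives R_L ≥ R_th(1/0.0860 − 1) = 72.99 × 10.63 = 776 kΩ.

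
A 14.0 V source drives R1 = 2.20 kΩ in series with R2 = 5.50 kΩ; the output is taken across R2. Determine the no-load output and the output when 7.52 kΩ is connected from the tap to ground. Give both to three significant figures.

Unloaded: 10.0 V; loaded: 8.27 V

Open-circuit: V = 14.0 × 5.50/(2.20 + 5.50) = 10.0 V.
With the load, R2 becomes R2‖R_L = 3.177 kΩ, so V = 14.0 × 3.177/5.377 = 8.27 V.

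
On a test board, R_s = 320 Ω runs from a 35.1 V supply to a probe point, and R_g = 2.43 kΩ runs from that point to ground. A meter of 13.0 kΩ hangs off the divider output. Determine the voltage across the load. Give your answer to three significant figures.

The load sits in parallel with R_g: R_g‖R_L = (2430 × 13000) / (2430 + 13000) = 2047 Ω.
V_out = 35.1 × 2047 / (320 + 2047) = 35.1 × 2047/2367 = 30.4 V.

V_out ≈ 30.4 V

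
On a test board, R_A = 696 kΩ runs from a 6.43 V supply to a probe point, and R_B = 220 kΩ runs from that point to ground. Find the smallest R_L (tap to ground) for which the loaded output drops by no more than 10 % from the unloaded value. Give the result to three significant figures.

Output resistance R_th = R_A‖R_B = (696 × 220)/916.0 = 167.2 kΩ.
The fractional drop is R_th/(R_th + R_L); requiring this ≤ 0.100 gives R_L ≥ R_th(1/0.100 − 1) = 167.2 × 9.000 = 1.50 MΩ.

R_L(min) ≈ 1.50 MΩ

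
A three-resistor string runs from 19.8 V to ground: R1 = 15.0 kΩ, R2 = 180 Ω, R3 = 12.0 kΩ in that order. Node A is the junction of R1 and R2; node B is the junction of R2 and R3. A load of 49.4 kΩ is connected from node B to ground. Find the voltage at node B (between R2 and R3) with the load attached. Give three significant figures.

V ≈ 7.70 V

At node B, R3 is in parallel with the load: R3‖R_L = 9655 Ω.
Below node A the resistance is R2 + (R3‖R_L) = 9835 Ω, so V_A = 19.8 × 9835/24830 = 7.841 V.
Then V_B = V_A × (R3‖R_L)/(R2 + R3‖R_L) = 7.841 × 9655/9835 = 7.70 V.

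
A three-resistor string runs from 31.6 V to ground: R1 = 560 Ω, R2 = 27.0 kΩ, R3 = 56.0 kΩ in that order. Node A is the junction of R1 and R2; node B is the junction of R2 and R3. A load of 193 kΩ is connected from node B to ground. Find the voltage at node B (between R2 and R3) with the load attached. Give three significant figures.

At node B, R3 is in parallel with the load: R3‖R_L = 43410 Ω.
Below node A the resistance is R2 + (R3‖R_L) = 70410 Ω, so V_A = 31.6 × 70410/70970 = 31.35 V.
Then V_B = V_A × (R3‖R_L)/(R2 + R3‖R_L) = 31.35 × 43410/70410 = 19.3 V.

V ≈ 19.3 V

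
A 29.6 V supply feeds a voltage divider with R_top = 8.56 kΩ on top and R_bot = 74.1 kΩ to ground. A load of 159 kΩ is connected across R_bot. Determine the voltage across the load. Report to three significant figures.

V_out ≈ 25.3 V

The load sits in parallel with R_bot: R_bot‖R_L = (74.1 × 159) / (74.1 + 159) = 50.54 kΩ.
V_out = 29.6 × 50.54 / (8.56 + 50.54) = 29.6 × 50.54/59.10 = 25.3 V.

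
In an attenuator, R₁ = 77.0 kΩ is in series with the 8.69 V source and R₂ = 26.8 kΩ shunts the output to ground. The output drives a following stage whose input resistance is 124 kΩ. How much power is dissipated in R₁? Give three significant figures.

Total resistance from the source is R₁ + (R₂‖R_L) = 99.04 kΩ, so I = 8.69/99.04 kΩ = 0.08774 mA.
P = I²·R₁ = (0.08774 mA)² × 77.0 kΩ = 0.593 mW.

P ≈ 0.593 mW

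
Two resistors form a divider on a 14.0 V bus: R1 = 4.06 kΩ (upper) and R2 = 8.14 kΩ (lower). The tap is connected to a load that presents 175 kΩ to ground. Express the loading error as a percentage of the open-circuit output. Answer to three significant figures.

1.52 %

The divider's output (Thévenin) resistance is R1‖R2 = 2.709 kΩ.
Fractional drop under load = R_th/(R_th + R_L) = 2.709 / (2.709 + 175) = 0.01524.
So the output falls by 1.52 %.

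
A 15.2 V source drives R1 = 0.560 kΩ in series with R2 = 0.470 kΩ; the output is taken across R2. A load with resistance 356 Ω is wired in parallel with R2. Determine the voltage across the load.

V_out ≈ 4.04 V

The load sits in parallel with R2: R2‖R_L = (470 × 356) / (470 + 356) = 202.6 Ω.
V_out = 15.2 × 202.6 / (560 + 202.6) = 15.2 × 202.6/762.6 = 4.04 V.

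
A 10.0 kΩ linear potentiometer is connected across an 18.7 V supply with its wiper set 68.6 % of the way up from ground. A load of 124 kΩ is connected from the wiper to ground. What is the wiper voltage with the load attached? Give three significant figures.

The wiper splits the pot into (1−α)R = 3.140 kΩ above and αR = 6.860 kΩ below.
Lower section ‖ load = 6.500 kΩ.
V_wiper = 18.7 × 6.500/(3.140 + 6.500) = 12.6 V.

V ≈ 12.6 V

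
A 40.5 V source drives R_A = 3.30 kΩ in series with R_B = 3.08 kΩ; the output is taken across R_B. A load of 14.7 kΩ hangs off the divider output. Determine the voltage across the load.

The load sits in parallel with R_B: R_B‖R_L = (3.08 × 14.7) / (3.08 + 14.7) = 2.546 kΩ.
V_out = 40.5 × 2.546 / (3.30 + 2.546) = 40.5 × 2.546/5.846 = 17.6 V.
(Unloaded it would have been 19.6 V.)

V_out ≈ 17.6 V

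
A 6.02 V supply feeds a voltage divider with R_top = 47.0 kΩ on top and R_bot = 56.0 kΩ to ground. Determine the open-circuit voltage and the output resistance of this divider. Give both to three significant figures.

V_th = 3.27 V, R_th = 25.6 kΩ

V_th is the open-circuit tap voltage: 6.02 × 56.0/(47.0 + 56.0) = 3.27 V.
With the supply zeroed, R_top and R_bot appear in parallel from the tap: R_th = R_top‖R_bot = (47.0 × 56.0)/103.0 = 25.6 kΩ.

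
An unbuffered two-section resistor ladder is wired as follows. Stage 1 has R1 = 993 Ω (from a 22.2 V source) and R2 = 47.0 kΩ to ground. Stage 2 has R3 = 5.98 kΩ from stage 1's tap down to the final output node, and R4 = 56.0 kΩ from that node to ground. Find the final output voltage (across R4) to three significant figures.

Stage 2 presents R3+R4 = 61980 Ω as a load on stage 1's tap.
Stage 1's lower leg becomes R2‖(R3+R4) = 26730 Ω, so V_mid = 22.2 × 26730/27720 = 21.40 V.
Stage 2 is itself unloaded: V_out = V_mid × R4/(R3+R4) = 21.40 × 56000/61980 = 19.3 V.

V_out ≈ 19.3 V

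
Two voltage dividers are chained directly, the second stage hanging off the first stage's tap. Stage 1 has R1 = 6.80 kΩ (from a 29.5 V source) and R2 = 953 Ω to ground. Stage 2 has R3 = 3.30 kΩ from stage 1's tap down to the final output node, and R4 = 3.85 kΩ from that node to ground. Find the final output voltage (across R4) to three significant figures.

V_out ≈ 1.75 V

Stage 2 presents R3+R4 = 7150 Ω as a load on stage 1's tap.
Stage 1's lower leg becomes R2‖(R3+R4) = 840.9 Ω, so V_mid = 29.5 × 840.9/7641 = 3.247 V.
Stage 2 is itself unloaded: V_out = V_mid × R4/(R3+R4) = 3.247 × 3850/7150 = 1.75 V.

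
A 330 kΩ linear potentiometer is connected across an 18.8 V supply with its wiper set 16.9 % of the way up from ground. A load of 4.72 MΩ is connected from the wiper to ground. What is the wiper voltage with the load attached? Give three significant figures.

The wiper splits the pot into (1−α)R = 274.2 kΩ above and αR = 55.77 kΩ below.
Lower section ‖ load = 55.12 kΩ.
V_wiper = 18.8 × 55.12/(274.2 + 55.12) = 3.15 V.

V ≈ 3.15 V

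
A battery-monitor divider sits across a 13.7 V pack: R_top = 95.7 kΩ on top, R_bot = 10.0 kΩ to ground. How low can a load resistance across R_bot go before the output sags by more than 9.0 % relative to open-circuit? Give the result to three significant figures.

R_L(min) ≈ 91.5 kΩ

Output resistance R_th = R_top‖R_bot = (95.7 × 10.0)/105.7 = 9.054 kΩ.
The fractional drop is R_th/(R_th + R_L); requiring this ≤ 0.0900 gives R_L ≥ R_th(1/0.0900 − 1) = 9.054 × 10.11 = 91.5 kΩ.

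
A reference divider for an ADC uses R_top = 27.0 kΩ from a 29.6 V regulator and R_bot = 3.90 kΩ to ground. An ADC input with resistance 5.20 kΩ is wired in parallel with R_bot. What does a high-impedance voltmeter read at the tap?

The load sits in parallel with R_bot: R_bot‖R_L = (3.90 × 5.20) / (3.90 + 5.20) = 2.229 kΩ.
V_out = 29.6 × 2.229 / (27.0 + 2.229) = 29.6 × 2.229/29.23 = 2.26 V.
(Unloaded it would have been 3.74 V.)

V_out ≈ 2.26 V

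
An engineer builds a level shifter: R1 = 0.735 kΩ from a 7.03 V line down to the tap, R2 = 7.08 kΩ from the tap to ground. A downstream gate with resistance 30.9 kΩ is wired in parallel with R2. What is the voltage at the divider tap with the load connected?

V_out ≈ 6.23 V

The load sits in parallel with R2: R2‖R_L = (7080 × 30900) / (7080 + 30900) = 5760 Ω.
V_out = 7.03 × 5760 / (735 + 5760) = 7.03 × 5760/6495 = 6.23 V.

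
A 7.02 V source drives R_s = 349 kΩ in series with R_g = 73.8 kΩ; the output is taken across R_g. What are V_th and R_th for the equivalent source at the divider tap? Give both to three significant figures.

V_th = 1.23 V, R_th = 60.9 kΩ

V_th is the open-circuit tap voltage: 7.02 × 73.8/(349 + 73.8) = 1.23 V.
With the supply zeroed, R_s and R_g appear in parallel from the tap: R_th = R_s‖R_g = (349 × 73.8)/422.8 = 60.9 kΩ.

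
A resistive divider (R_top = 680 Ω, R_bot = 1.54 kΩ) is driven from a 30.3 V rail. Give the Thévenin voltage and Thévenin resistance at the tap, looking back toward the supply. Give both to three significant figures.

V_th = 21.0 V, R_th = 472 Ω

V_th is the open-circuit tap voltage: 30.3 × 1540/(680 + 1540) = 21.0 V.
With the supply zeroed, R_top and R_bot appear in parallel from the tap: R_th = R_top‖R_bot = (680 × 1540)/2220 = 472 Ω.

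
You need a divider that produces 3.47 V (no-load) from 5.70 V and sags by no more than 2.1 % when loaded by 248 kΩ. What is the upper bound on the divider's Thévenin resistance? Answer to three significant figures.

Loading drop = R_th/(R_th + R_L) ≤ 0.0210, so R_th ≤ R_L · ε/(1−ε) = 248 kΩ × 0.0210/0.9790 = 5.32 kΩ.
(Any R1, R2 with R2/(R1+R2) = 0.609 and R1‖R2 ≤ 5.32 kΩ will meet the spec.)

R_th ≤ 5.32 kΩ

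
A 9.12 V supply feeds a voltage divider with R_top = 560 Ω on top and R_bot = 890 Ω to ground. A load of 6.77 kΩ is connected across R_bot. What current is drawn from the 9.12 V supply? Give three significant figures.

I ≈ 6.77 mA

R_bot‖R_L = 786.6 Ω, so the source sees R_top + R_bot‖R_L = 1347 Ω.
I = 9.12 V / 1347 Ω = 6.77 mA.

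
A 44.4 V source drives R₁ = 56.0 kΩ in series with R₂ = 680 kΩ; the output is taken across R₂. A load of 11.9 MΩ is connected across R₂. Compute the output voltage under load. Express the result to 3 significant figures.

V_out ≈ 40.8 V

The load sits in parallel with R₂: R₂‖R_L = (680 × 11900) / (680 + 11900) = 643.2 kΩ.
V_out = 44.4 × 643.2 / (56.0 + 643.2) = 44.4 × 643.2/699.2 = 40.8 V.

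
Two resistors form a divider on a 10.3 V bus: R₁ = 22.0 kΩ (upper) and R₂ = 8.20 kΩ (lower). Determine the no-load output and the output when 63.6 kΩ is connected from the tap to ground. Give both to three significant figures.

Unloaded: 2.80 V; loaded: 2.56 V

Open-circuit: V = 10.3 × 8.20/(22.0 + 8.20) = 2.80 V.
With the load, R₂ becomes R₂‖R_L = 7.264 kΩ, so V = 10.3 × 7.264/29.26 = 2.56 V.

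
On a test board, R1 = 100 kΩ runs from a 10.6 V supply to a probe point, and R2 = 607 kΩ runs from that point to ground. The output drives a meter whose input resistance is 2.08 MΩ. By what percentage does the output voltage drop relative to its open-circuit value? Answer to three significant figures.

3.96 %

The divider's output (Thévenin) resistance is R1‖R2 = 85.86 kΩ.
Fractional drop under load = R_th/(R_th + R_L) = 85.86 / (85.86 + 2080) = 0.03964.
So the output falls by 3.96 %.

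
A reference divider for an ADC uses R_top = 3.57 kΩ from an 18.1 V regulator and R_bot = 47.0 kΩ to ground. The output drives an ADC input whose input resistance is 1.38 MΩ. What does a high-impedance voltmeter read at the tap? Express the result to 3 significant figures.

The load sits in parallel with R_bot: R_bot‖R_L = (47.0 × 1380) / (47.0 + 1380) = 45.45 kΩ.
V_out = 18.1 × 45.45 / (3.57 + 45.45) = 18.1 × 45.45/49.02 = 16.8 V.

V_out ≈ 16.8 V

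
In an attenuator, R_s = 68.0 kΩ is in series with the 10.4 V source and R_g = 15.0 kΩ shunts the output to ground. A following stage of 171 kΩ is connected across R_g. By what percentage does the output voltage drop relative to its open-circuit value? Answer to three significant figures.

The divider's output (Thévenin) resistance is R_s‖R_g = 12.29 kΩ.
Fractional drop under load = R_th/(R_th + R_L) = 12.29 / (12.29 + 171) = 0.06705.
So the output falls by 6.70 %.

6.70 %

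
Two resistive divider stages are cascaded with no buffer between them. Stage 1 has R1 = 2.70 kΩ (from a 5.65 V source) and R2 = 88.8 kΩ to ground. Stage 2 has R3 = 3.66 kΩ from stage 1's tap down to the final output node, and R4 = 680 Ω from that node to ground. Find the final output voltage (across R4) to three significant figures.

V_out ≈ 0.536 V

Stage 2 presents R3+R4 = 4340 Ω as a load on stage 1's tap.
Stage 1's lower leg becomes R2‖(R3+R4) = 4138 Ω, so V_mid = 5.65 × 4138/6838 = 3.419 V.
Stage 2 is itself unloaded: V_out = V_mid × R4/(R3+R4) = 3.419 × 680/4340 = 0.536 V.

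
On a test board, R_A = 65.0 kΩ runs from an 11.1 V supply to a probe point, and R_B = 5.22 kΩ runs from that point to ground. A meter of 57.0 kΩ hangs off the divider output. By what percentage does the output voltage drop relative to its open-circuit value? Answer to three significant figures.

7.81 %

The divider's output (Thévenin) resistance is R_A‖R_B = 4.832 kΩ.
Fractional drop under load = R_th/(R_th + R_L) = 4.832 / (4.832 + 57.0) = 0.07815.
So the output falls by 7.81 %.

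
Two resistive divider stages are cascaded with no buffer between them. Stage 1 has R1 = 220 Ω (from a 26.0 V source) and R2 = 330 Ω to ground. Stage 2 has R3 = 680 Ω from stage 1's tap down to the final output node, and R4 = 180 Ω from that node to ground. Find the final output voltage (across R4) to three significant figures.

V_out ≈ 2.83 V

Stage 2 presents R3+R4 = 860.0 Ω as a load on stage 1's tap.
Stage 1's lower leg becomes R2‖(R3+R4) = 238.5 Ω, so V_mid = 26.0 × 238.5/458.5 = 13.52 V.
Stage 2 is itself unloaded: V_out = V_mid × R4/(R3+R4) = 13.52 × 180/860.0 = 2.83 V.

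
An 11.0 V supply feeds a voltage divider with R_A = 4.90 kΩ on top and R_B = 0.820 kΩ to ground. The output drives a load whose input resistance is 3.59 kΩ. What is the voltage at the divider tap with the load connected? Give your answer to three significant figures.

The load sits in parallel with R_B: R_B‖R_L = (820 × 3590) / (820 + 3590) = 667.5 Ω.
V_out = 11.0 × 667.5 / (4900 + 667.5) = 11.0 × 667.5/5568 = 1.32 V.

V_out ≈ 1.32 V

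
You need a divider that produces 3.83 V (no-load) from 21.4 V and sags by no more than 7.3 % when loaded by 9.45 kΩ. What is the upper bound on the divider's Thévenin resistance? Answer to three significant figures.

Loading drop = R_th/(R_th + R_L) ≤ 0.0730, so R_th ≤ R_L · ε/(1−ε) = 9.45 kΩ × 0.0730/0.9270 = 744 Ω.
(Any R1, R2 with R2/(R1+R2) = 0.179 and R1‖R2 ≤ 744 Ω will meet the spec.)

R_th ≤ 744 Ω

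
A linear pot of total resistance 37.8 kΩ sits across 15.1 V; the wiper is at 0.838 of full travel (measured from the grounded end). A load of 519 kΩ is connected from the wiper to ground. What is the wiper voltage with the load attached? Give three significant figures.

The wiper splits the pot into (1−α)R = 6.124 kΩ above and αR = 31.68 kΩ below.
Lower section ‖ load = 29.85 kΩ.
V_wiper = 15.1 × 29.85/(6.124 + 29.85) = 12.5 V.

V ≈ 12.5 V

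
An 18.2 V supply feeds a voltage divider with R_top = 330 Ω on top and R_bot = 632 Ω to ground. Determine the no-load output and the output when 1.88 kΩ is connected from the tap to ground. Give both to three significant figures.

Open-circuit: V = 18.2 × 632/(330 + 632) = 12.0 V.
With the load, R_bot becomes R_bot‖R_L = 473.0 Ω, so V = 18.2 × 473.0/803.0 = 10.7 V.

Unloaded: 12.0 V; loaded: 10.7 V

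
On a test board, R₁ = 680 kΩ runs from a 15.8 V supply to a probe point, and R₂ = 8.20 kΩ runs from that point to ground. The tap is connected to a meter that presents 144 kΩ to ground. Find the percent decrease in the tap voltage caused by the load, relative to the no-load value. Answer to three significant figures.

The divider's output (Thévenin) resistance is R₁‖R₂ = 8.102 kΩ.
Fractional drop under load = R_th/(R_th + R_L) = 8.102 / (8.102 + 144) = 0.05327.
So the output falls by 5.33 %.

5.33 %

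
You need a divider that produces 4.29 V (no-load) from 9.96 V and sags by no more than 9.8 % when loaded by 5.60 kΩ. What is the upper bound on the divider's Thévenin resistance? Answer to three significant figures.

Loading drop = R_th/(R_th + R_L) ≤ 0.0980, so R_th ≤ R_L · ε/(1−ε) = 5.60 kΩ × 0.0980/0.9020 = 608 Ω.

R_th ≤ 608 Ω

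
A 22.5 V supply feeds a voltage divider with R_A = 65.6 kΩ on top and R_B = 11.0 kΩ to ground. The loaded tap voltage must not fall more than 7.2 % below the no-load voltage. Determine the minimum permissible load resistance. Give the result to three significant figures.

Output resistance R_th = R_A‖R_B = (65.6 × 11.0)/76.60 = 9.420 kΩ.
The fractional drop is R_th/(R_th + R_L); requiring this ≤ 0.0720 gives R_L ≥ R_th(1/0.0720 − 1) = 9.420 × 12.89 = 121 kΩ.

R_L(min) ≈ 121 kΩ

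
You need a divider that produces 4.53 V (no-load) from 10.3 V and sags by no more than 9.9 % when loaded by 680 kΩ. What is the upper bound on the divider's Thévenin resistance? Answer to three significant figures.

R_th ≤ 74.7 kΩ

Loading drop = R_th/(R_th + R_L) ≤ 0.0990, so R_th ≤ R_L · ε/(1−ε) = 680 kΩ × 0.0990/0.9010 = 74.7 kΩ.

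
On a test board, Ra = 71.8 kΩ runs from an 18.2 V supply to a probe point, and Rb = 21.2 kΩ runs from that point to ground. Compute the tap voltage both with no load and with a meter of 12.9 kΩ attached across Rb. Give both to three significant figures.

Unloaded: 4.15 V; loaded: 1.83 V

Open-circuit: V = 18.2 × 21.2/(71.8 + 21.2) = 4.15 V.
With the load, Rb becomes Rb‖R_L = 8.020 kΩ, so V = 18.2 × 8.020/79.82 = 1.83 V.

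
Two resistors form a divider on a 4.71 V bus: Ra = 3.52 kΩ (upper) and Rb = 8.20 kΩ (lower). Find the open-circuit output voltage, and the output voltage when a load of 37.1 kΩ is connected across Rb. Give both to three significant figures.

Open-circuit: V = 4.71 × 8.20/(3.52 + 8.20) = 3.30 V.
With the load, Rb becomes Rb‖R_L = 6.716 kΩ, so V = 4.71 × 6.716/10.24 = 3.09 V.

Unloaded: 3.30 V; loaded: 3.09 V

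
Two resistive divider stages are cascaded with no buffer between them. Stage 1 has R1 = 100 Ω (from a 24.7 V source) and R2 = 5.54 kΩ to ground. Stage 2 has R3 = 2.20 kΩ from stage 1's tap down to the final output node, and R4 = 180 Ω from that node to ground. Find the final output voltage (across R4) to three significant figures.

V_out ≈ 1.76 V

Stage 2 presents R3+R4 = 2380 Ω as a load on stage 1's tap.
Stage 1's lower leg becomes R2‖(R3+R4) = 1665 Ω, so V_mid = 24.7 × 1665/1765 = 23.30 V.
Stage 2 is itself unloaded: V_out = V_mid × R4/(R3+R4) = 23.30 × 180/2380 = 1.76 V.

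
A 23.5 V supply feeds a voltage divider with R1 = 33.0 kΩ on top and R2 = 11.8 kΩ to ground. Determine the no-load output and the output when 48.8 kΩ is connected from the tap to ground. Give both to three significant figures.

Unloaded: 6.19 V; loaded: 5.25 V

Open-circuit: V = 23.5 × 11.8/(33.0 + 11.8) = 6.19 V.
With the load, R2 becomes R2‖R_L = 9.502 kΩ, so V = 23.5 × 9.502/42.50 = 5.25 V.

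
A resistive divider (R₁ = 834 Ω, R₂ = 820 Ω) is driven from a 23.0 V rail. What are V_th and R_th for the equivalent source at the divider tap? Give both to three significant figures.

V_th = 11.4 V, R_th = 413 Ω

V_th is the open-circuit tap voltage: 23.0 × 820/(834 + 820) = 11.4 V.
With the supply zeroed, R₁ and R₂ appear in parallel from the tap: R_th = R₁‖R₂ = (834 × 820)/1654 = 413 Ω.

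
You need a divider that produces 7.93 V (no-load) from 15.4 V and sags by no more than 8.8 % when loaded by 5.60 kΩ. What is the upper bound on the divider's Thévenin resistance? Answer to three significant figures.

R_th ≤ 540 Ω

Loading drop = R_th/(R_th + R_L) ≤ 0.0880, so R_th ≤ R_L · ε/(1−ε) = 5.60 kΩ × 0.0880/0.9120 = 540 Ω.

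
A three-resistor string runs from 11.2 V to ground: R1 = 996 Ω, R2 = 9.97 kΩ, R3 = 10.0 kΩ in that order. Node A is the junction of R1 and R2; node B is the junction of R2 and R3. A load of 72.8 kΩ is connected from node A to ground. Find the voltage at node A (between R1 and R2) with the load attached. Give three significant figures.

Below node A the series string R2+R3 = 19970 Ω sits in parallel with the 72800 Ω load: 15670 Ω.
V_A = 11.2 × 15670/(996 + 15670) = 10.5 V.

V ≈ 10.5 V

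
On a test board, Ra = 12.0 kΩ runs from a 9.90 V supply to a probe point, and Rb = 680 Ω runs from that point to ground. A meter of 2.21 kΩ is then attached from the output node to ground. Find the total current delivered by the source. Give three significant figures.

I ≈ 0.791 mA

Rb‖R_L = 520.0 Ω, so the source sees Ra + Rb‖R_L = 12520 Ω.
I = 9.90 V / 12520 Ω = 0.791 mA.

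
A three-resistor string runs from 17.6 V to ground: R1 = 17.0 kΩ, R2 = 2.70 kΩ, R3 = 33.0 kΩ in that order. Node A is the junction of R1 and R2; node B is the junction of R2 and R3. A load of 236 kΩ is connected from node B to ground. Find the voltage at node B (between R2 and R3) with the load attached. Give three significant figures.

V ≈ 10.5 V

At node B, R3 is in parallel with the load: R3‖R_L = 28.95 kΩ.
Below node A the resistance is R2 + (R3‖R_L) = 31.65 kΩ, so V_A = 17.6 × 31.65/48.65 = 11.45 V.
Then V_B = V_A × (R3‖R_L)/(R2 + R3‖R_L) = 11.45 × 28.95/31.65 = 10.5 V.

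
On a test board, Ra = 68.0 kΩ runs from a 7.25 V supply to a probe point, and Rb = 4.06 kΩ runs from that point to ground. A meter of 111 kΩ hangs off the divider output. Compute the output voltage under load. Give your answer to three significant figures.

The load sits in parallel with Rb: Rb‖R_L = (4.06 × 111) / (4.06 + 111) = 3.917 kΩ.
V_out = 7.25 × 3.917 / (68.0 + 3.917) = 7.25 × 3.917/71.92 = 0.395 V.

V_out ≈ 0.395 V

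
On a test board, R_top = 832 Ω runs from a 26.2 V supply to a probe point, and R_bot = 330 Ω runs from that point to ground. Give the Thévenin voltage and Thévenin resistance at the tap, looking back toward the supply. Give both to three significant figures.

V_th is the open-circuit tap voltage: 26.2 × 330/(832 + 330) = 7.44 V.
With the supply zeroed, R_top and R_bot appear in parallel from the tap: R_th = R_top‖R_bot = (832 × 330)/1162 = 236 Ω.

V_th = 7.44 V, R_th = 236 Ω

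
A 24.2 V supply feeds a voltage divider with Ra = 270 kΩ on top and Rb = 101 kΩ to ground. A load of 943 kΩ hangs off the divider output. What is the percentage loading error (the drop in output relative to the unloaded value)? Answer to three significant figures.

The divider's output (Thévenin) resistance is Ra‖Rb = 73.50 kΩ.
Fractional drop under load = R_th/(R_th + R_L) = 73.50 / (73.50 + 943) = 0.07231.
So the output falls by 7.23 %.

7.23 %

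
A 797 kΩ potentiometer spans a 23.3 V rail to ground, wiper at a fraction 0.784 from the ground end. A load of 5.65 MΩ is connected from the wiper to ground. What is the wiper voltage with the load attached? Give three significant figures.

The wiper splits the pot into (1−α)R = 172.2 kΩ above and αR = 624.8 kΩ below.
Lower section ‖ load = 562.6 kΩ.
V_wiper = 23.3 × 562.6/(172.2 + 562.6) = 17.8 V.

V ≈ 17.8 V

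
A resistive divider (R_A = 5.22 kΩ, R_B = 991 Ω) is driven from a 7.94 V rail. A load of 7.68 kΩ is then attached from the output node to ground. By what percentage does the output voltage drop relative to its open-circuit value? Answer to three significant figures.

The divider's output (Thévenin) resistance is R_A‖R_B = 832.9 Ω.
Fractional drop under load = R_th/(R_th + R_L) = 832.9 / (832.9 + 7680) = 0.09784.
So the output falls by 9.78 %.

9.78 %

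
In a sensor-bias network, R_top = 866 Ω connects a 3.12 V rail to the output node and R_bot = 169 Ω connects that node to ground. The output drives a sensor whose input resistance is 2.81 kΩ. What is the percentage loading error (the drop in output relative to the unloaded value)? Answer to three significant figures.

The divider's output (Thévenin) resistance is R_top‖R_bot = 141.4 Ω.
Fractional drop under load = R_th/(R_th + R_L) = 141.4 / (141.4 + 2810) = 0.04791.
So the output falls by 4.79 %.

4.79 %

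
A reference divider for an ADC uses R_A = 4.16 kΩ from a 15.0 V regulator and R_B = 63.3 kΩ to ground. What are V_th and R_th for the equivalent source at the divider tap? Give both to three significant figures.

V_th = 14.1 V, R_th = 3.90 kΩ

V_th is the open-circuit tap voltage: 15.0 × 63.3/(4.16 + 63.3) = 14.1 V.
With the supply zeroed, R_A and R_B appear in parallel from the tap: R_th = R_A‖R_B = (4.16 × 63.3)/67.46 = 3.90 kΩ.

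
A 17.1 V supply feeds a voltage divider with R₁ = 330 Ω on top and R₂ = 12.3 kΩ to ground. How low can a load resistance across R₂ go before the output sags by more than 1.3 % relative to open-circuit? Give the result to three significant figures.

R_L(min) ≈ 24.4 kΩ

Output resistance R_th = R₁‖R₂ = (330 × 12300)/12630 = 321.4 Ω.
The fractional drop is R_th/(R_th + R_L); requiring this ≤ 0.0130 gives R_L ≥ R_th(1/0.0130 − 1) = 321.4 × 75.92 = 24.4 kΩ.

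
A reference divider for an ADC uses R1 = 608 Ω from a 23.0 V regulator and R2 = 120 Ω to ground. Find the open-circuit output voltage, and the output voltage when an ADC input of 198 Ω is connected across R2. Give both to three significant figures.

Open-circuit: V = 23.0 × 120/(608 + 120) = 3.79 V.
With the load, R2 becomes R2‖R_L = 74.72 Ω, so V = 23.0 × 74.72/682.7 = 2.52 V.

Unloaded: 3.79 V; loaded: 2.52 V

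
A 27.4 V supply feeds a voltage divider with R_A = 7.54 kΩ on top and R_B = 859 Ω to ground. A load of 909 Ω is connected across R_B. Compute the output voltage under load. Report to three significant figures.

V_out ≈ 1.52 V

The load sits in parallel with R_B: R_B‖R_L = (859 × 909) / (859 + 909) = 441.6 Ω.
V_out = 27.4 × 441.6 / (7540 + 441.6) = 27.4 × 441.6/7982 = 1.52 V.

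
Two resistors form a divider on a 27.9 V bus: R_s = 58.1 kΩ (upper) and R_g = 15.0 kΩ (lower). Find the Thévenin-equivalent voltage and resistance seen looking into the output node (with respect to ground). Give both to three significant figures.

V_th is the open-circuit tap voltage: 27.9 × 15.0/(58.1 + 15.0) = 5.73 V.
With the supply zeroed, R_s and R_g appear in parallel from the tap: R_th = R_s‖R_g = (58.1 × 15.0)/73.10 = 11.9 kΩ.

V_th = 5.73 V, R_th = 11.9 kΩ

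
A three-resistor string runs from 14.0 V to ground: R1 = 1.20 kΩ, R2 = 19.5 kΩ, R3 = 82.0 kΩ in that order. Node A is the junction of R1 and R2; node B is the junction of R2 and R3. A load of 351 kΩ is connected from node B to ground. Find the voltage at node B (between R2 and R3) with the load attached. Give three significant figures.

At node B, R3 is in parallel with the load: R3‖R_L = 66.47 kΩ.
Below node A the resistance is R2 + (R3‖R_L) = 85.97 kΩ, so V_A = 14.0 × 85.97/87.17 = 13.81 V.
Then V_B = V_A × (R3‖R_L)/(R2 + R3‖R_L) = 13.81 × 66.47/85.97 = 10.7 V.

V ≈ 10.7 V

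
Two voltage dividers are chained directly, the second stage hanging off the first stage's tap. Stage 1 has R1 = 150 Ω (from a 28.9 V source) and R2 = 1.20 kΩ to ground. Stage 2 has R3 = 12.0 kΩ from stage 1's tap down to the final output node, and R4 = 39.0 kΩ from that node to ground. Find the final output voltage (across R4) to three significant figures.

V_out ≈ 19.6 V

Stage 2 presents R3+R4 = 51000 Ω as a load on stage 1's tap.
Stage 1's lower leg becomes R2‖(R3+R4) = 1172 Ω, so V_mid = 28.9 × 1172/1322 = 25.62 V.
Stage 2 is itself unloaded: V_out = V_mid × R4/(R3+R4) = 25.62 × 39000/51000 = 19.6 V.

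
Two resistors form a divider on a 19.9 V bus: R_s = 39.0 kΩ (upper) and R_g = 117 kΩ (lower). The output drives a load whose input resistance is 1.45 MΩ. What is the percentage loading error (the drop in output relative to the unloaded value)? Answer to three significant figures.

The divider's output (Thévenin) resistance is R_s‖R_g = 29.25 kΩ.
Fractional drop under load = R_th/(R_th + R_L) = 29.25 / (29.25 + 1450) = 0.01977.
So the output falls by 1.98 %.

1.98 %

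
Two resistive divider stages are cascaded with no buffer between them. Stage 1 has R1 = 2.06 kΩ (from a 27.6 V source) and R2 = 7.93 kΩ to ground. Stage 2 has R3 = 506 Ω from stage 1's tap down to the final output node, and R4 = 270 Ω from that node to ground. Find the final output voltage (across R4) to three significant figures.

V_out ≈ 2.45 V

Stage 2 presents R3+R4 = 776.0 Ω as a load on stage 1's tap.
Stage 1's lower leg becomes R2‖(R3+R4) = 706.8 Ω, so V_mid = 27.6 × 706.8/2767 = 7.051 V.
Stage 2 is itself unloaded: V_out = V_mid × R4/(R3+R4) = 7.051 × 270/776.0 = 2.45 V.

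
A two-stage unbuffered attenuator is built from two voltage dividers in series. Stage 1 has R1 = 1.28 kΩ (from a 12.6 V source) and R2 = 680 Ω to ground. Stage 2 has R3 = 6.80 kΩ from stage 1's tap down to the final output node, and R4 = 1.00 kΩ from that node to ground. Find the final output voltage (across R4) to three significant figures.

V_out ≈ 0.530 V

Stage 2 presents R3+R4 = 7800 Ω as a load on stage 1's tap.
Stage 1's lower leg becomes R2‖(R3+R4) = 625.5 Ω, so V_mid = 12.6 × 625.5/1905 = 4.136 V.
Stage 2 is itself unloaded: V_out = V_mid × R4/(R3+R4) = 4.136 × 1000/7800 = 0.530 V.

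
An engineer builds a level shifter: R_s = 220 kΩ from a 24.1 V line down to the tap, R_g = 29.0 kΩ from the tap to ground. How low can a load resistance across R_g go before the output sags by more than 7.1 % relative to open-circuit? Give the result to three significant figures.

R_L(min) ≈ 335 kΩ

Output resistance R_th = R_s‖R_g = (220 × 29.0)/249.0 = 25.62 kΩ.
The fractional drop is R_th/(R_th + R_L); requiring this ≤ 0.0710 gives R_L ≥ R_th(1/0.0710 − 1) = 25.62 × 13.08 = 335 kΩ.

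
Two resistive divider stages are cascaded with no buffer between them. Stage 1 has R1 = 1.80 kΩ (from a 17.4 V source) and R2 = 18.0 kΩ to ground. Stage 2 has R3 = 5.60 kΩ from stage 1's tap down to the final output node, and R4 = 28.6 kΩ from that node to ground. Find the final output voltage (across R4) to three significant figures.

Stage 2 presents R3+R4 = 34.20 kΩ as a load on stage 1's tap.
Stage 1's lower leg becomes R2‖(R3+R4) = 11.79 kΩ, so V_mid = 17.4 × 11.79/13.59 = 15.10 V.
Stage 2 is itself unloaded: V_out = V_mid × R4/(R3+R4) = 15.10 × 28.6/34.20 = 12.6 V.

V_out ≈ 12.6 V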